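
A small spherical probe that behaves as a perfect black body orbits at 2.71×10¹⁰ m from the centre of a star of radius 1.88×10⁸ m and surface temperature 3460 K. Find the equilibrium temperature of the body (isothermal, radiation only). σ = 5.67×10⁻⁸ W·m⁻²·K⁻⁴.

The star's surface emits σT_*⁴; at distance d the flux is S = σT_*⁴(R_*/d)².
S = 5.67×10⁻⁸·(3460)⁴·(1.88×10⁸/2.71×10¹⁰)² = 391.1 W/m².
For an isothermal sphere T⁴ = (1−a)S/(4σ) = 1.724×10⁹ K⁴.

T ≈ 204 K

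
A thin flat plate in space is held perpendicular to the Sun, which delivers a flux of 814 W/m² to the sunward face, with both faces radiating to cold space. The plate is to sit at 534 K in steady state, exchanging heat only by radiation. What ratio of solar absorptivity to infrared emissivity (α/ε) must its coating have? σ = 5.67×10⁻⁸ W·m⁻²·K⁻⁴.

α/ε ≈ 11.3

Balance: αS·A = εσ·2A·T⁴ ⇒ α/ε = 2σT⁴/S.
α/ε = 2·5.67×10⁻⁸·(534)⁴/814 = 2·5.67×10⁻⁸·8.131×10¹⁰/814.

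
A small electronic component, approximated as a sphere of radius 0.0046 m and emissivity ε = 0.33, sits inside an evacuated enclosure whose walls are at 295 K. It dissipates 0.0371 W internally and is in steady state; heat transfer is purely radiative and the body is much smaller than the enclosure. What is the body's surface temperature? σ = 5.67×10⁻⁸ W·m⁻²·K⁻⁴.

T ≈ 350 K

For a small grey body in a large enclosure, net radiated power = εσA(T⁴ − T_w⁴).
Steady state: P = εσA(T⁴ − T_w⁴) with A = 4πr² = 2.659×10⁻⁴ m².
T⁴ = P/(εσA) + T_w⁴ = 0.0371/(0.33·5.67×10⁻⁸·2.659×10⁻⁴) + (295)⁴
    = 7.457×10⁹ + 7.573×10⁹ = 1.503×10¹⁰ K⁴.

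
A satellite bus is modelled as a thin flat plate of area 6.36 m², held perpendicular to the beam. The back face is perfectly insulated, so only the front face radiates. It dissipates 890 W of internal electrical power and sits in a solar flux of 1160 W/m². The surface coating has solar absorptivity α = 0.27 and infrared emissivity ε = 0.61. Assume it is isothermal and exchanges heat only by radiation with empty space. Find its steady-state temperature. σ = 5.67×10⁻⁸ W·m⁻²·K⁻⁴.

At steady state, absorbed solar power + internal power = radiated power.
Absorbed: α·S·A_cross = 0.27·1160·6.360 = 1992 W (cross-section A).
Total input = 1992 + 890 = 2882 W.
Radiated: εσ·A_surf·T⁴ with A_surf = A = 6.360 m².
T⁴ = 2882/(0.61·5.67×10⁻⁸·6.360) = 1.310×10¹⁰ K⁴.

T ≈ 338 K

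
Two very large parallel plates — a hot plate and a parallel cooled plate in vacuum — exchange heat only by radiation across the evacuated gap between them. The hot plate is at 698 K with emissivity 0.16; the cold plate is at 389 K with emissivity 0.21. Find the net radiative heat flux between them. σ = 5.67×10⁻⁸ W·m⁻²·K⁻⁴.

For two infinite grey parallel plates, q = σ(T₁⁴ − T₂⁴)/(1/ε₁ + 1/ε₂ − 1).
T₁⁴ − T₂⁴ = 2.374×10¹¹ − 2.290×10¹⁰ = 2.145×10¹¹ K⁴.
1/ε₁ + 1/ε₂ − 1 = 6.250 + 4.762 − 1 = 10.01.
q = 5.67×10⁻⁸ × 2.145×10¹¹ / 10.01.

q ≈ 1210 W/m²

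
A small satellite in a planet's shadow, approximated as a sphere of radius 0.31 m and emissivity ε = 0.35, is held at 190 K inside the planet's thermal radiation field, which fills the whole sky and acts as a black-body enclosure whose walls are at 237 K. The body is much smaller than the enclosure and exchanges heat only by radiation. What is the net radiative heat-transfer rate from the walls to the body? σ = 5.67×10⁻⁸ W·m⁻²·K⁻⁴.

P_net ≈ 44.4 W

For a small grey body in a large enclosure: P_net = εσA(T_body⁴ − T_wall⁴).
A = 4πr² = 1.208 m²; T_body⁴ − T_wall⁴ = 1.303×10⁹ − 3.155×10⁹ = -1.852×10⁹ K⁴.
|P_net| = 0.35·5.67×10⁻⁸·1.208·1.852×10⁹.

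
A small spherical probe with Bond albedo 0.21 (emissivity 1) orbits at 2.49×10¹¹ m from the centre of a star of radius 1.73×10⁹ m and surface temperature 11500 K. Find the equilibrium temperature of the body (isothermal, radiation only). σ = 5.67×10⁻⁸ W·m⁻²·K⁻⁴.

T ≈ 639 K

The star's surface emits σT_*⁴; at distance d the flux is S = σT_*⁴(R_*/d)².
S = 5.67×10⁻⁸·(11500)⁴·(1.73×10⁹/2.49×10¹¹)² = 47870 W/m².
For an isothermal sphere T⁴ = (1−a)S/(4σ) = 1.667×10¹¹ K⁴.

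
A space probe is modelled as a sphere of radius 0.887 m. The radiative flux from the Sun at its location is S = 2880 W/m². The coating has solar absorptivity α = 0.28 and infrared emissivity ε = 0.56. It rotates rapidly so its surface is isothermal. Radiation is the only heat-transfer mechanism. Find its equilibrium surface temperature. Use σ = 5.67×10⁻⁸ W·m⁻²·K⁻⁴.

At equilibrium, absorbed power = emitted power.
Absorbing cross-section = πr² = 2.472 m²; emitting surface = 4πr² = 9.887 m² (ratio 4).
αS·A_cross = εσ·A_surf·T⁴  ⇒  T⁴ = αS/(ε·4σ).
T⁴ = 0.280·2880/(0.56·4·5.67×10⁻⁸) = 6.349×10⁹ K⁴.
T = (6.349×10⁹)^(1/4).

T ≈ 282 K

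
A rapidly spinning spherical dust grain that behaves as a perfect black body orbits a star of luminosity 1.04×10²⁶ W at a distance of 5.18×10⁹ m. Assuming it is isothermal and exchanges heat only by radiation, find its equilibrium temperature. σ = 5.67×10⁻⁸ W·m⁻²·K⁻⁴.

T ≈ 1080 K

First find the stellar flux at distance d: S = L/(4πd²) = 1.04×10²⁶/(4π·(5.18×10⁹)²) = 3.084×10⁵ W/m².
For an isothermal sphere, absorbed (1−a)S·πr² = emitted σ·4πr²·T⁴, so T⁴ = (1−a)S/(4σ).
T⁴ = 1.00·3.084×10⁵/(4·5.67×10⁻⁸) = 1.360×10¹² K⁴.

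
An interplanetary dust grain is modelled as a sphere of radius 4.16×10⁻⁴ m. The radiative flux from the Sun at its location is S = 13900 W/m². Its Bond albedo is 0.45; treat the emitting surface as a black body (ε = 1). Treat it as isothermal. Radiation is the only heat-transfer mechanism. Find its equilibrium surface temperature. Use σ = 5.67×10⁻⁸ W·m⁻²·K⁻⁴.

T ≈ 428 K

At equilibrium, absorbed power = emitted power.
Absorbing cross-section = πr² = 5.437×10⁻⁷ m²; emitting surface = 4πr² = 2.175×10⁻⁶ m² (ratio 4).
(1−a)S·A_cross = εσ·A_surf·T⁴  ⇒  T⁴ = (1−a)S/(4σ).
T⁴ = 0.550·13900/(4·5.67×10⁻⁸) = 3.371×10¹⁰ K⁴.
T = (3.371×10¹⁰)^(1/4).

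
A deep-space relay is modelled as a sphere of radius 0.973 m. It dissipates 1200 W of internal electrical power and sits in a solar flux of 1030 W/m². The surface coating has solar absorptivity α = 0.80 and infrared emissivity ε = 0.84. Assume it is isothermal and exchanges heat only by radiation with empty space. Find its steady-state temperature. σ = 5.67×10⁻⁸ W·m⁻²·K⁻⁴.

At steady state, absorbed solar power + internal power = radiated power.
Absorbed: α·S·A_cross = 0.80·1030·2.974 = 2451 W (cross-section πr²).
Total input = 2451 + 1200 = 3651 W.
Radiated: εσ·A_surf·T⁴ with A_surf = 4πr² = 11.90 m².
T⁴ = 3651/(0.84·5.67×10⁻⁸·11.90) = 6.443×10⁹ K⁴.

T ≈ 283 K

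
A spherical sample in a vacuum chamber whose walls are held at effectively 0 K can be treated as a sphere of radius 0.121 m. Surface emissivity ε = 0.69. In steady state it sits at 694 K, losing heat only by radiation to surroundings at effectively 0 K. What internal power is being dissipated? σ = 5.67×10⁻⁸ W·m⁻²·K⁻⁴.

P ≈ 1670 W

Steady state: P = εσA T⁴.
A = 4πr² = 0.1840 m²; T⁴ = (694)⁴ = 2.320×10¹¹ K⁴.
P = 0.69 × 5.67×10⁻⁸ × 0.1840 × 2.320×10¹¹.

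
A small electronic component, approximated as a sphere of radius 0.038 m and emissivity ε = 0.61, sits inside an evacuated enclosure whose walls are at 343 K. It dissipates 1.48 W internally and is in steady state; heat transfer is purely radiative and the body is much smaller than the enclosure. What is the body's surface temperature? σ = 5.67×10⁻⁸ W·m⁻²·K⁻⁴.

For a small grey body in a large enclosure, net radiated power = εσA(T⁴ − T_w⁴).
Steady state: P = εσA(T⁴ − T_w⁴) with A = 4πr² = 0.01815 m².
T⁴ = P/(εσA) + T_w⁴ = 1.48/(0.61·5.67×10⁻⁸·0.01815) + (343)⁴
    = 2.358×10⁹ + 1.384×10¹⁰ = 1.620×10¹⁰ K⁴.

T ≈ 357 K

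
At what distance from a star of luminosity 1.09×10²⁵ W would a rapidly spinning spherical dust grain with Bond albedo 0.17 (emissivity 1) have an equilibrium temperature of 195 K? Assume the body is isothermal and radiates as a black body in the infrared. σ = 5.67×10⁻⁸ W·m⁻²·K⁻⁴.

d ≈ 4.69×10¹⁰ m

For an isothermal black-emitting sphere, (1−a)S·πr² = σ·4πr²·T⁴ ⇒ S = 4σT⁴/(1−a).
S = 4·5.67×10⁻⁸·(195)⁴/0.830 = 395.1 W/m².
Flux falls as S = L/(4πd²), so d = √(L/(4πS)) = √(1.09×10²⁵/(4π·395.1)).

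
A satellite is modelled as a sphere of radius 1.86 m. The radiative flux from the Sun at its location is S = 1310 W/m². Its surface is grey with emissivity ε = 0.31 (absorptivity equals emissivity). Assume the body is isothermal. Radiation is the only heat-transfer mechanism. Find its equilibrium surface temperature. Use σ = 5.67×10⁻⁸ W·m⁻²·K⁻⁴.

At equilibrium, absorbed power = emitted power.
Absorbing cross-section = πr² = 10.87 m²; emitting surface = 4πr² = 43.47 m² (ratio 4).
εS·A_cross = εσ·A_surf·T⁴  ⇒  T⁴ = S/(4σ)   (ε cancels).
T⁴ = 1310/(4·5.67×10⁻⁸) = 5.776×10⁹ K⁴.
T = (5.776×10⁹)^(1/4).

T ≈ 276 K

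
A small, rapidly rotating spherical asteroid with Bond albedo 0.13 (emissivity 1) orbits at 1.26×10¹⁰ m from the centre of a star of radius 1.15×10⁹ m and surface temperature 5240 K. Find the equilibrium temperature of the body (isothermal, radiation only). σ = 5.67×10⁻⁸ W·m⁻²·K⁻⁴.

T ≈ 1080 K

The star's surface emits σT_*⁴; at distance d the flux is S = σT_*⁴(R_*/d)².
S = 5.67×10⁻⁸·(5240)⁴·(1.15×10⁹/1.26×10¹⁰)² = 3.561×10⁵ W/m².
For an isothermal sphere T⁴ = (1−a)S/(4σ) = 1.366×10¹² K⁴.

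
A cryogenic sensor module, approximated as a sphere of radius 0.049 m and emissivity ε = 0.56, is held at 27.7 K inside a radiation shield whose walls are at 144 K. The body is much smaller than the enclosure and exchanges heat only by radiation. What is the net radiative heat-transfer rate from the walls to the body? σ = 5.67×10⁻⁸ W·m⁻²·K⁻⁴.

For a small grey body in a large enclosure: P_net = εσA(T_body⁴ − T_wall⁴).
A = 4πr² = 0.03017 m²; T_body⁴ − T_wall⁴ = 5.887×10⁵ − 4.300×10⁸ = -4.294×10⁸ K⁴.
|P_net| = 0.56·5.67×10⁻⁸·0.03017·4.294×10⁸.

P_net ≈ 0.411 W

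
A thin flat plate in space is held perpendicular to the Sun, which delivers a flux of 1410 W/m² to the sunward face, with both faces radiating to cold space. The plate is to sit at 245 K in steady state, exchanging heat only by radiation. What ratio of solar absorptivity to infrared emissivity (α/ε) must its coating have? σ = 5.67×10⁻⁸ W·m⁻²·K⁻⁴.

α/ε ≈ 0.290

Balance: αS·A = εσ·2A·T⁴ ⇒ α/ε = 2σT⁴/S.
α/ε = 2·5.67×10⁻⁸·(245)⁴/1410 = 2·5.67×10⁻⁸·3.603×10⁹/1410.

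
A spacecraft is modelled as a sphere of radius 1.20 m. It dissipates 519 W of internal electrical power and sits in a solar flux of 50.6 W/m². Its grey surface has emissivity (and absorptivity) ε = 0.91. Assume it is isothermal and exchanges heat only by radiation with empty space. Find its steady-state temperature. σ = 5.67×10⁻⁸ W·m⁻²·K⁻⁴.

T ≈ 167 K

At steady state, absorbed solar power + internal power = radiated power.
Absorbed: α·S·A_cross = 0.91·50.6·4.524 = 208.3 W (cross-section πr²).
Total input = 208.3 + 519 = 727.3 W.
Radiated: εσ·A_surf·T⁴ with A_surf = 4πr² = 18.10 m².
T⁴ = 727.3/(0.91·5.67×10⁻⁸·18.10) = 7.790×10⁸ K⁴.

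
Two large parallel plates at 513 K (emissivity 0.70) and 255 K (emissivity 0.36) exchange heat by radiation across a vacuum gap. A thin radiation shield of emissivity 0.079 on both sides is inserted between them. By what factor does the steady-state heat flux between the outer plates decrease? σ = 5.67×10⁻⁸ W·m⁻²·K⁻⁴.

factor ≈ 8.58

Without shield: q₀ = σΔ(T⁴)/(1/ε₁+1/ε₂−1) with denominator 3.206.
With shield the two gaps are in series; the resistances add: (1/ε₁+1/ε_s−1)+(1/ε_s+1/ε₂−1) = 13.09+14.44 = 27.52.
Heat-flux ratio q₀/q = 27.52/3.206.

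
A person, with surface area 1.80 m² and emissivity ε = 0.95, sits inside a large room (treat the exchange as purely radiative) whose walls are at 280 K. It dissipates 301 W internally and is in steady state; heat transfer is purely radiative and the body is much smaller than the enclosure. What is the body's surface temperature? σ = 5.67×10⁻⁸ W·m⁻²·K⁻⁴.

T ≈ 310 K

For a small grey body in a large enclosure, net radiated power = εσA(T⁴ − T_w⁴).
Steady state: P = εσA(T⁴ − T_w⁴) with A = 1.80 m².
T⁴ = P/(εσA) + T_w⁴ = 301/(0.95·5.67×10⁻⁸·1.800) + (280)⁴
    = 3.104×10⁹ + 6.147×10⁹ = 9.251×10⁹ K⁴.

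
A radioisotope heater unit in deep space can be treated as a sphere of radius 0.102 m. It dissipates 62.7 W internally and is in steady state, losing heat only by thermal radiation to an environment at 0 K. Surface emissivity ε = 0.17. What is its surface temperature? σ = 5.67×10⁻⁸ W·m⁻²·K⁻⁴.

Steady state: internal power = radiated power, P = εσA T⁴.
Radiating area A = 4πr² = 0.1307 m².
T⁴ = P/(εσA) = 62.7/(0.17·5.67×10⁻⁸·0.1307) = 4.975×10¹⁰ K⁴.
T = (4.975×10¹⁰)^(1/4).

T ≈ 472 K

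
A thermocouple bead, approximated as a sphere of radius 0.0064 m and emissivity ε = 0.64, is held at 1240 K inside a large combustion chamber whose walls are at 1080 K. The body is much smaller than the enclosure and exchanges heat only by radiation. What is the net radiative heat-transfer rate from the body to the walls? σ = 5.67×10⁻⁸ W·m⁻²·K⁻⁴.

P_net ≈ 18.7 W

For a small grey body in a large enclosure: P_net = εσA(T_body⁴ − T_wall⁴).
A = 4πr² = 5.147×10⁻⁴ m²; T_body⁴ − T_wall⁴ = 2.364×10¹² − 1.360×10¹² = 1.004×10¹² K⁴.
|P_net| = 0.64·5.67×10⁻⁸·5.147×10⁻⁴·1.004×10¹².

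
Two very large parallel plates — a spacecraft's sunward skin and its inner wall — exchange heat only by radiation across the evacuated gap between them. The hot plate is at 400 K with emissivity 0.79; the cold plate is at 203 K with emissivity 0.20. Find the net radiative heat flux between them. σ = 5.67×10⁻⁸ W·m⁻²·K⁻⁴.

For two infinite grey parallel plates, q = σ(T₁⁴ − T₂⁴)/(1/ε₁ + 1/ε₂ − 1).
T₁⁴ − T₂⁴ = 2.560×10¹⁰ − 1.698×10⁹ = 2.390×10¹⁰ K⁴.
1/ε₁ + 1/ε₂ − 1 = 1.266 + 5.000 − 1 = 5.266.
q = 5.67×10⁻⁸ × 2.390×10¹⁰ / 5.266.

q ≈ 257 W/m²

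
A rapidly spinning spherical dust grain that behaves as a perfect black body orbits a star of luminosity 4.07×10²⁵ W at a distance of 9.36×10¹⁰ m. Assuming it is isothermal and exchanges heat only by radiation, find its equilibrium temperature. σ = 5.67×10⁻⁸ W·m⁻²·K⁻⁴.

T ≈ 201 K

First find the stellar flux at distance d: S = L/(4πd²) = 4.07×10²⁵/(4π·(9.36×10¹⁰)²) = 369.7 W/m².
For an isothermal sphere, absorbed (1−a)S·πr² = emitted σ·4πr²·T⁴, so T⁴ = (1−a)S/(4σ).
T⁴ = 1.00·369.7/(4·5.67×10⁻⁸) = 1.630×10⁹ K⁴.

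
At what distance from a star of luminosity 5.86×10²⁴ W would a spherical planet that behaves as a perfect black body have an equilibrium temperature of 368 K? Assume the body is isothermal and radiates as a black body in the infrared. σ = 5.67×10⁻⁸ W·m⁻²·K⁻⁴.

For an isothermal black-emitting sphere, (1−a)S·πr² = σ·4πr²·T⁴ ⇒ S = 4σT⁴/(1−a).
S = 4·5.67×10⁻⁸·(368)⁴/1.00 = 4159 W/m².
Flux falls as S = L/(4πd²), so d = √(L/(4πS)) = √(5.86×10²⁴/(4π·4159)).

d ≈ 1.06×10¹⁰ m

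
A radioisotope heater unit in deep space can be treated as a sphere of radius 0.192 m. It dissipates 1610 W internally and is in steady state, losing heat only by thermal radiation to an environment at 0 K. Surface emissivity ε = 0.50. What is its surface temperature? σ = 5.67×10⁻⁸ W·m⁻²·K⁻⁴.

T ≈ 592 K

Steady state: internal power = radiated power, P = εσA T⁴.
Radiating area A = 4πr² = 0.4632 m².
T⁴ = P/(εσA) = 1610/(0.50·5.67×10⁻⁸·0.4632) = 1.226×10¹¹ K⁴.
T = (1.226×10¹¹)^(1/4).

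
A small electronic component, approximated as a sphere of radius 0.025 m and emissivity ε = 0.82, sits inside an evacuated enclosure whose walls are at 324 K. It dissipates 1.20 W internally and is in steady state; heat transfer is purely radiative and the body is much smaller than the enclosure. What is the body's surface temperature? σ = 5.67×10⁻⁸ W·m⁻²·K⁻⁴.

T ≈ 346 K

For a small grey body in a large enclosure, net radiated power = εσA(T⁴ − T_w⁴).
Steady state: P = εσA(T⁴ − T_w⁴) with A = 4πr² = 0.007854 m².
T⁴ = P/(εσA) + T_w⁴ = 1.20/(0.82·5.67×10⁻⁸·0.007854) + (324)⁴
    = 3.286×10⁹ + 1.102×10¹⁰ = 1.431×10¹⁰ K⁴.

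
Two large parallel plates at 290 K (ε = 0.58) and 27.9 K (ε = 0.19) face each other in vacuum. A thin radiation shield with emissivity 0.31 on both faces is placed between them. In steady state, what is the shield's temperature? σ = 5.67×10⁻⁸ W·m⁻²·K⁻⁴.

T_s ≈ 261 K

In steady state the net flux on the hot side equals that on the cold side.
σ(T₁⁴−T_s⁴)/D₁ = σ(T_s⁴−T₂⁴)/D₂, with D₁ = 1/ε₁+1/ε_s−1 = 3.950, D₂ = 1/ε_s+1/ε₂−1 = 7.489.
Solve for T_s⁴: T_s⁴ = (D₂·T₁⁴ + D₁·T₂⁴)/(D₁+D₂) = 4.631×10⁹ K⁴.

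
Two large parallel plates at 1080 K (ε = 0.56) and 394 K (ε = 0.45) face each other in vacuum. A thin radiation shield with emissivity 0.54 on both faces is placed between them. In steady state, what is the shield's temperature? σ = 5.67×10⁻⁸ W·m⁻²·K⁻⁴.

T_s ≈ 929 K

In steady state the net flux on the hot side equals that on the cold side.
σ(T₁⁴−T_s⁴)/D₁ = σ(T_s⁴−T₂⁴)/D₂, with D₁ = 1/ε₁+1/ε_s−1 = 2.638, D₂ = 1/ε_s+1/ε₂−1 = 3.074.
Solve for T_s⁴: T_s⁴ = (D₂·T₁⁴ + D₁·T₂⁴)/(D₁+D₂) = 7.434×10¹¹ K⁴.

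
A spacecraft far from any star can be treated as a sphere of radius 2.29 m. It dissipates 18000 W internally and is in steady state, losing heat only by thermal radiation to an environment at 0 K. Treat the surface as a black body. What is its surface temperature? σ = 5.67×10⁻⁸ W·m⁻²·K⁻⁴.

Steady state: internal power = radiated power, P = εσA T⁴.
Radiating area A = 4πr² = 65.90 m².
T⁴ = P/(εσA) = 18000/(1.0·5.67×10⁻⁸·65.90) = 4.817×10⁹ K⁴.
T = (4.817×10⁹)^(1/4).

T ≈ 263 K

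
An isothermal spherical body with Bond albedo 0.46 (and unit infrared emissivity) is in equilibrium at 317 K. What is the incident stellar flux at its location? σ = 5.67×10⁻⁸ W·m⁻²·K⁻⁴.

S ≈ 4240 W/m²

(1−a)S·πr² = σ·4πr²·T⁴ ⇒ S = 4σT⁴/(1−a).
S = 4·5.67×10⁻⁸·1.010×10¹⁰/0.540.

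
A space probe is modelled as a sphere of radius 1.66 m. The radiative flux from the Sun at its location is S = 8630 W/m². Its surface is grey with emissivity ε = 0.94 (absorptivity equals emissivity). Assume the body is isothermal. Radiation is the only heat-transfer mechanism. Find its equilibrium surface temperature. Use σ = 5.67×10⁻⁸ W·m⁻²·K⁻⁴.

At equilibrium, absorbed power = emitted power.
Absorbing cross-section = πr² = 8.657 m²; emitting surface = 4πr² = 34.63 m² (ratio 4).
εS·A_cross = εσ·A_surf·T⁴  ⇒  T⁴ = S/(4σ)   (ε cancels).
T⁴ = 8630/(4·5.67×10⁻⁸) = 3.805×10¹⁰ K⁴.
T = (3.805×10¹⁰)^(1/4).

T ≈ 442 K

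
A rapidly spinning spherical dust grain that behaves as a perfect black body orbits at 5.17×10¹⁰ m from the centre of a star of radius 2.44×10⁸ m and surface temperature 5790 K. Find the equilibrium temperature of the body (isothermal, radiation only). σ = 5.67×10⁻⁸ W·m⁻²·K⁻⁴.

T ≈ 281 K

The star's surface emits σT_*⁴; at distance d the flux is S = σT_*⁴(R_*/d)².
S = 5.67×10⁻⁸·(5790)⁴·(2.44×10⁸/5.17×10¹⁰)² = 1419 W/m².
For an isothermal sphere T⁴ = (1−a)S/(4σ) = 6.258×10⁹ K⁴.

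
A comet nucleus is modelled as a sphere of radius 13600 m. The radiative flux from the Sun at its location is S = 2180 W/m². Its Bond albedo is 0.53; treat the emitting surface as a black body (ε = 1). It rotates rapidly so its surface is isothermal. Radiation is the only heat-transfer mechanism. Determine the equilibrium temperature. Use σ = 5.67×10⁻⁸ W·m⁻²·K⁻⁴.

At equilibrium, absorbed power = emitted power.
Absorbing cross-section = πr² = 5.811×10⁸ m²; emitting surface = 4πr² = 2.324×10⁹ m² (ratio 4).
(1−a)S·A_cross = εσ·A_surf·T⁴  ⇒  T⁴ = (1−a)S/(4σ).
T⁴ = 0.470·2180/(4·5.67×10⁻⁸) = 4.518×10⁹ K⁴.
T = (4.518×10⁹)^(1/4).

T ≈ 259 K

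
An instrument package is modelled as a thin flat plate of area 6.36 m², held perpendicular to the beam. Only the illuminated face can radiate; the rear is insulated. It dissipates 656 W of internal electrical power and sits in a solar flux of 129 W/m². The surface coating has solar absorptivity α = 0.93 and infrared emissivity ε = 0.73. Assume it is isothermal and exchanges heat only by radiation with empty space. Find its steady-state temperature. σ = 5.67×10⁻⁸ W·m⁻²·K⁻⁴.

At steady state, absorbed solar power + internal power = radiated power.
Absorbed: α·S·A_cross = 0.93·129·6.360 = 763.0 W (cross-section A).
Total input = 763.0 + 656 = 1419 W.
Radiated: εσ·A_surf·T⁴ with A_surf = A = 6.360 m².
T⁴ = 1419/(0.73·5.67×10⁻⁸·6.360) = 5.390×10⁹ K⁴.

T ≈ 271 K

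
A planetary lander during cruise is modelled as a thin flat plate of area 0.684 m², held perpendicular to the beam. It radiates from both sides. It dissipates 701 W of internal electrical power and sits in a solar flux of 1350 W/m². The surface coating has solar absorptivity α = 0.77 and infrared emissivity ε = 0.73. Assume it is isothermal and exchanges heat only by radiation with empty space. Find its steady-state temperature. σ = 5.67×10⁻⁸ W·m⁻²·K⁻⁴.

T ≈ 397 K

At steady state, absorbed solar power + internal power = radiated power.
Absorbed: α·S·A_cross = 0.77·1350·0.6840 = 711.0 W (cross-section A).
Total input = 711.0 + 701 = 1412 W.
Radiated: εσ·A_surf·T⁴ with A_surf = 2A = 1.368 m².
T⁴ = 1412/(0.73·5.67×10⁻⁸·1.368) = 2.494×10¹⁰ K⁴.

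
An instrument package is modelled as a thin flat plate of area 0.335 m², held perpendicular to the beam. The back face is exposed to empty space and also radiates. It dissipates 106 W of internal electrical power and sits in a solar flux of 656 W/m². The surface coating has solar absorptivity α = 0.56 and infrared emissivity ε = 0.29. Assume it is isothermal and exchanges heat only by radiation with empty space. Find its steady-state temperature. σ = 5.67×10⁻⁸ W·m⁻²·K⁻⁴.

T ≈ 380 K

At steady state, absorbed solar power + internal power = radiated power.
Absorbed: α·S·A_cross = 0.56·656·0.3350 = 123.1 W (cross-section A).
Total input = 123.1 + 106 = 229.1 W.
Radiated: εσ·A_surf·T⁴ with A_surf = 2A = 0.6700 m².
T⁴ = 229.1/(0.29·5.67×10⁻⁸·0.6700) = 2.079×10¹⁰ K⁴.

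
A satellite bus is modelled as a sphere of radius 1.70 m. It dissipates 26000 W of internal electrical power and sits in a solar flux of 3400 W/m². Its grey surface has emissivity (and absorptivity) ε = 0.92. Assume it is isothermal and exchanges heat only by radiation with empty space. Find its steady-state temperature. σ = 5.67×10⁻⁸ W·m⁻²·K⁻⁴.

T ≈ 412 K

At steady state, absorbed solar power + internal power = radiated power.
Absorbed: α·S·A_cross = 0.92·3400·9.079 = 28400 W (cross-section πr²).
Total input = 28400 + 26000 = 54400 W.
Radiated: εσ·A_surf·T⁴ with A_surf = 4πr² = 36.32 m².
T⁴ = 54400/(0.92·5.67×10⁻⁸·36.32) = 2.872×10¹⁰ K⁴.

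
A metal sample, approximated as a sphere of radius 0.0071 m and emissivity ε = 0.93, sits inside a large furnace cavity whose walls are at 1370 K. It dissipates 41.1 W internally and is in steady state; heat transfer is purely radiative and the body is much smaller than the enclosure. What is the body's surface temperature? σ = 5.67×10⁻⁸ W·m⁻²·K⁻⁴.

T ≈ 1480 K

For a small grey body in a large enclosure, net radiated power = εσA(T⁴ − T_w⁴).
Steady state: P = εσA(T⁴ − T_w⁴) with A = 4πr² = 6.335×10⁻⁴ m².
T⁴ = P/(εσA) + T_w⁴ = 41.1/(0.93·5.67×10⁻⁸·6.335×10⁻⁴) + (1370)⁴
    = 1.230×10¹² + 3.523×10¹² = 4.753×10¹² K⁴.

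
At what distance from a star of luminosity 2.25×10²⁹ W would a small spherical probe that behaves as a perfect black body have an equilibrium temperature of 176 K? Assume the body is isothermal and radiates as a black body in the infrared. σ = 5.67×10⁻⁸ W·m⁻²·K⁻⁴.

d ≈ 9.07×10¹² m

For an isothermal black-emitting sphere, (1−a)S·πr² = σ·4πr²·T⁴ ⇒ S = 4σT⁴/(1−a).
S = 4·5.67×10⁻⁸·(176)⁴/1.00 = 217.6 W/m².
Flux falls as S = L/(4πd²), so d = √(L/(4πS)) = √(2.25×10²⁹/(4π·217.6)).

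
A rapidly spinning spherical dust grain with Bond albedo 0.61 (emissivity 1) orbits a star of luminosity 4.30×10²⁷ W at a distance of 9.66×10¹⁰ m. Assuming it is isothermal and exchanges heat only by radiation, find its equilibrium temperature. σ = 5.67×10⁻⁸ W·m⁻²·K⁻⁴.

T ≈ 501 K

First find the stellar flux at distance d: S = L/(4πd²) = 4.30×10²⁷/(4π·(9.66×10¹⁰)²) = 36670 W/m².
For an isothermal sphere, absorbed (1−a)S·πr² = emitted σ·4πr²·T⁴, so T⁴ = (1−a)S/(4σ).
T⁴ = 0.390·36670/(4·5.67×10⁻⁸) = 6.306×10¹⁰ K⁴.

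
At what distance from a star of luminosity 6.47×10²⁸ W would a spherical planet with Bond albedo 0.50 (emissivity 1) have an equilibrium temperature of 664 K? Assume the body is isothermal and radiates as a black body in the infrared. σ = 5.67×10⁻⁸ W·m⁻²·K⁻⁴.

d ≈ 2.42×10¹¹ m

For an isothermal black-emitting sphere, (1−a)S·πr² = σ·4πr²·T⁴ ⇒ S = 4σT⁴/(1−a).
S = 4·5.67×10⁻⁸·(664)⁴/0.500 = 88170 W/m².
Flux falls as S = L/(4πd²), so d = √(L/(4πS)) = √(6.47×10²⁸/(4π·88170)).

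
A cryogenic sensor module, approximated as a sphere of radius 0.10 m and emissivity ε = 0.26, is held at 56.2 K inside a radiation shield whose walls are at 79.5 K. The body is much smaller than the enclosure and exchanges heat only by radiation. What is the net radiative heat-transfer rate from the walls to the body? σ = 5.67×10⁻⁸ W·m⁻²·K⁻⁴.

For a small grey body in a large enclosure: P_net = εσA(T_body⁴ − T_wall⁴).
A = 4πr² = 0.1257 m²; T_body⁴ − T_wall⁴ = 9.976×10⁶ − 3.995×10⁷ = -2.997×10⁷ K⁴.
|P_net| = 0.26·5.67×10⁻⁸·0.1257·2.997×10⁷.

P_net ≈ 0.0555 W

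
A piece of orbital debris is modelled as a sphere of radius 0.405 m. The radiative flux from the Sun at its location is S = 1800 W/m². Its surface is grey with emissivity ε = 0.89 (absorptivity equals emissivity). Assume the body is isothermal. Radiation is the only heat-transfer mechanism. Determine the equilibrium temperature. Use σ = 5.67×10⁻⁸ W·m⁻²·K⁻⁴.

At equilibrium, absorbed power = emitted power.
Absorbing cross-section = πr² = 0.5153 m²; emitting surface = 4πr² = 2.061 m² (ratio 4).
εS·A_cross = εσ·A_surf·T⁴  ⇒  T⁴ = S/(4σ)   (ε cancels).
T⁴ = 1800/(4·5.67×10⁻⁸) = 7.937×10⁹ K⁴.
T = (7.937×10⁹)^(1/4).

T ≈ 298 K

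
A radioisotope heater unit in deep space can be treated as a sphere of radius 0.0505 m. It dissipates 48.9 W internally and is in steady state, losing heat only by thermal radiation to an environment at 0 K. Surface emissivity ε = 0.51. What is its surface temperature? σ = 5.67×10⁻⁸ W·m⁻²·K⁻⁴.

T ≈ 479 K

Steady state: internal power = radiated power, P = εσA T⁴.
Radiating area A = 4πr² = 0.03205 m².
T⁴ = P/(εσA) = 48.9/(0.51·5.67×10⁻⁸·0.03205) = 5.277×10¹⁰ K⁴.
T = (5.277×10¹⁰)^(1/4).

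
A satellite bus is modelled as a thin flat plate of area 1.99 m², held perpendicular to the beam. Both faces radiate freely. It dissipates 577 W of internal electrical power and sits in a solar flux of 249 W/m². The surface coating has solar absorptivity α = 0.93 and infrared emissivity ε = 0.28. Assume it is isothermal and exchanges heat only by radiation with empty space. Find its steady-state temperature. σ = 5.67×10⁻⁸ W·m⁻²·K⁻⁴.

T ≈ 358 K

At steady state, absorbed solar power + internal power = radiated power.
Absorbed: α·S·A_cross = 0.93·249·1.990 = 460.8 W (cross-section A).
Total input = 460.8 + 577 = 1038 W.
Radiated: εσ·A_surf·T⁴ with A_surf = 2A = 3.980 m².
T⁴ = 1038/(0.28·5.67×10⁻⁸·3.980) = 1.642×10¹⁰ K⁴.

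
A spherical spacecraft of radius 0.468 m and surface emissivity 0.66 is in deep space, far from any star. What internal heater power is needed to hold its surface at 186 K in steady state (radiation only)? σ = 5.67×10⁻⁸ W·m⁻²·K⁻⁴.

P = εσ·4πr²·T⁴.
4πr² = 2.752 m²; T⁴ = 1.197×10⁹ K⁴.
P = 0.66·5.67×10⁻⁸·2.752·1.197×10⁹.

P ≈ 123 W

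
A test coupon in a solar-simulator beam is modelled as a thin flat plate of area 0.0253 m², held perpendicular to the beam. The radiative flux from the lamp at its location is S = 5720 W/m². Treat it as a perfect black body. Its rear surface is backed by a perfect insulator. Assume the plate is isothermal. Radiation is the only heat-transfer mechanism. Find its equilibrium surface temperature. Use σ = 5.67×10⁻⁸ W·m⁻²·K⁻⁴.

T ≈ 564 K

At equilibrium, absorbed power = emitted power.
Absorbing cross-section = A = 0.02530 m²; emitting surface = A = 0.02530 m² (ratio 1).
S·A_cross = εσ·A_surf·T⁴  ⇒  T⁴ = S/(1σ).
T⁴ = 1.00·5720/(1·5.67×10⁻⁸) = 1.009×10¹¹ K⁴.
T = (1.009×10¹¹)^(1/4).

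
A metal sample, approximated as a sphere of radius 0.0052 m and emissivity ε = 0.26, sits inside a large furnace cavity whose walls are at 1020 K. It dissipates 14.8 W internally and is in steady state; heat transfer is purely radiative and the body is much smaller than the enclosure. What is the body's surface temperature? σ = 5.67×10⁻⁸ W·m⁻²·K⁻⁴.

T ≈ 1420 K

For a small grey body in a large enclosure, net radiated power = εσA(T⁴ − T_w⁴).
Steady state: P = εσA(T⁴ − T_w⁴) with A = 4πr² = 3.398×10⁻⁴ m².
T⁴ = P/(εσA) + T_w⁴ = 14.8/(0.26·5.67×10⁻⁸·3.398×10⁻⁴) + (1020)⁴
    = 2.955×10¹² + 1.082×10¹² = 4.037×10¹² K⁴.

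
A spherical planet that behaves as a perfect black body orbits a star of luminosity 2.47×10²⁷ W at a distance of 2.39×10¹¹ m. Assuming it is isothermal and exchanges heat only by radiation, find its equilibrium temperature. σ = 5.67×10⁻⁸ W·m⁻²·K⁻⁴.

T ≈ 351 K

First find the stellar flux at distance d: S = L/(4πd²) = 2.47×10²⁷/(4π·(2.39×10¹¹)²) = 3441 W/m².
For an isothermal sphere, absorbed (1−a)S·πr² = emitted σ·4πr²·T⁴, so T⁴ = (1−a)S/(4σ).
T⁴ = 1.00·3441/(4·5.67×10⁻⁸) = 1.517×10¹⁰ K⁴.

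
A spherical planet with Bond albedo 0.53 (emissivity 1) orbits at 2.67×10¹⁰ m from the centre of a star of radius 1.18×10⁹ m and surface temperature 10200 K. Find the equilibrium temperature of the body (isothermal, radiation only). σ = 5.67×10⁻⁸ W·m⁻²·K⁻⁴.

The star's surface emits σT_*⁴; at distance d the flux is S = σT_*⁴(R_*/d)².
S = 5.67×10⁻⁸·(10200)⁴·(1.18×10⁹/2.67×10¹⁰)² = 1.199×10⁶ W/m².
For an isothermal sphere T⁴ = (1−a)S/(4σ) = 2.484×10¹² K⁴.

T ≈ 1260 K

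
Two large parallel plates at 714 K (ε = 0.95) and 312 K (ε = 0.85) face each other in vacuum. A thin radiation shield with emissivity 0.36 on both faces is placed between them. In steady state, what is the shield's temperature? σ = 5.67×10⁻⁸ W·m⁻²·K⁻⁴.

In steady state the net flux on the hot side equals that on the cold side.
σ(T₁⁴−T_s⁴)/D₁ = σ(T_s⁴−T₂⁴)/D₂, with D₁ = 1/ε₁+1/ε_s−1 = 2.830, D₂ = 1/ε_s+1/ε₂−1 = 2.954.
Solve for T_s⁴: T_s⁴ = (D₂·T₁⁴ + D₁·T₂⁴)/(D₁+D₂) = 1.374×10¹¹ K⁴.

T_s ≈ 609 K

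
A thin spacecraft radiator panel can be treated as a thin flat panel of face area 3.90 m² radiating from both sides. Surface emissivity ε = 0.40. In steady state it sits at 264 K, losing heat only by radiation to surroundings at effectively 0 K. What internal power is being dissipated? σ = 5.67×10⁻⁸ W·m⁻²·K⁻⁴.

Steady state: P = εσA T⁴.
A = 2·3.90 = 7.800 m²; T⁴ = (264)⁴ = 4.858×10⁹ K⁴.
P = 0.40 × 5.67×10⁻⁸ × 7.800 × 4.858×10⁹.

P ≈ 859 W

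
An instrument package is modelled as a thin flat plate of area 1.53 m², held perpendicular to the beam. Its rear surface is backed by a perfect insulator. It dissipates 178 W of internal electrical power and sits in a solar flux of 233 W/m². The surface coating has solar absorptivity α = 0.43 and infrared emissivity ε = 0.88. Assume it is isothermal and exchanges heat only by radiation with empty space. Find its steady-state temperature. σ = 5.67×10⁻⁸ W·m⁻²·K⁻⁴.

T ≈ 257 K

At steady state, absorbed solar power + internal power = radiated power.
Absorbed: α·S·A_cross = 0.43·233·1.530 = 153.3 W (cross-section A).
Total input = 153.3 + 178 = 331.3 W.
Radiated: εσ·A_surf·T⁴ with A_surf = A = 1.530 m².
T⁴ = 331.3/(0.88·5.67×10⁻⁸·1.530) = 4.340×10⁹ K⁴.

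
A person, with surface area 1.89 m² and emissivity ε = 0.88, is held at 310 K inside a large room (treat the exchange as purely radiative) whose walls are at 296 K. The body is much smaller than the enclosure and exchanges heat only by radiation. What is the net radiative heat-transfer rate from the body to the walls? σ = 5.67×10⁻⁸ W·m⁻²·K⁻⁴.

For a small grey body in a large enclosure: P_net = εσA(T_body⁴ − T_wall⁴).
A = 1.89 m²; T_body⁴ − T_wall⁴ = 9.235×10⁹ − 7.677×10⁹ = 1.559×10⁹ K⁴.
|P_net| = 0.88·5.67×10⁻⁸·1.890·1.559×10⁹.

P_net ≈ 147 W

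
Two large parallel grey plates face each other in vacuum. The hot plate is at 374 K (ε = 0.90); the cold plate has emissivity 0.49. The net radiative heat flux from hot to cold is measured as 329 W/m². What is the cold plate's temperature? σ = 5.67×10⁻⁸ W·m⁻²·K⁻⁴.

q = σ(T₁⁴ − T₂⁴)/(1/ε₁ + 1/ε₂ − 1); denominator = 2.152.
T₂⁴ = T₁⁴ − q·(1/ε₁+1/ε₂−1)/σ = 1.957×10¹⁰ − 329·2.152/5.67×10⁻⁸
    = 7.079×10⁹ K⁴.

T₂ ≈ 290 K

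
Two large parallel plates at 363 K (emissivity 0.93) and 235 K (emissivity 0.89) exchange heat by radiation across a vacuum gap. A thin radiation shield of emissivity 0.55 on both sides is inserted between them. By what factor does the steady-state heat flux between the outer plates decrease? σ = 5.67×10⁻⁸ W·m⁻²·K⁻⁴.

Without shield: q₀ = σΔ(T⁴)/(1/ε₁+1/ε₂−1) with denominator 1.199.
With shield the two gaps are in series; the resistances add: (1/ε₁+1/ε_s−1)+(1/ε_s+1/ε₂−1) = 1.893+1.942 = 3.835.
Heat-flux ratio q₀/q = 3.835/1.199.

factor ≈ 3.20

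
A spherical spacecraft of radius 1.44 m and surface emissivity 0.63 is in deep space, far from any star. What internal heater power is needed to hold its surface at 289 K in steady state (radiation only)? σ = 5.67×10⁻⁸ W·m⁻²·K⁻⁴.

P ≈ 6490 W

P = εσ·4πr²·T⁴.
4πr² = 26.06 m²; T⁴ = 6.976×10⁹ K⁴.
P = 0.63·5.67×10⁻⁸·26.06·6.976×10⁹.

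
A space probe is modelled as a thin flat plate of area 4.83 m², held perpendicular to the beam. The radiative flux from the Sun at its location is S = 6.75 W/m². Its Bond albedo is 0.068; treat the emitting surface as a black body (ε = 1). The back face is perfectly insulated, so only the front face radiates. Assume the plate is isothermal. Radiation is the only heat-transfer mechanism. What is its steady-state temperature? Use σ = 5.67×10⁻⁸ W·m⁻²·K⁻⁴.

T ≈ 103 K

At equilibrium, absorbed power = emitted power.
Absorbing cross-section = A = 4.830 m²; emitting surface = A = 4.830 m² (ratio 1).
(1−a)S·A_cross = εσ·A_surf·T⁴  ⇒  T⁴ = (1−a)S/(1σ).
T⁴ = 0.932·6.75/(1·5.67×10⁻⁸) = 1.110×10⁸ K⁴.
T = (1.110×10⁸)^(1/4).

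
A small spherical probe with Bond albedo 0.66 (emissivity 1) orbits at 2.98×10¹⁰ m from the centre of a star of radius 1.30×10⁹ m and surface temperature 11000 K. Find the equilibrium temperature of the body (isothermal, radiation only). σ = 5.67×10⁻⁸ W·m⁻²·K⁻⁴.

The star's surface emits σT_*⁴; at distance d the flux is S = σT_*⁴(R_*/d)².
S = 5.67×10⁻⁸·(11000)⁴·(1.30×10⁹/2.98×10¹⁰)² = 1.580×10⁶ W/m².
For an isothermal sphere T⁴ = (1−a)S/(4σ) = 2.368×10¹² K⁴.

T ≈ 1240 K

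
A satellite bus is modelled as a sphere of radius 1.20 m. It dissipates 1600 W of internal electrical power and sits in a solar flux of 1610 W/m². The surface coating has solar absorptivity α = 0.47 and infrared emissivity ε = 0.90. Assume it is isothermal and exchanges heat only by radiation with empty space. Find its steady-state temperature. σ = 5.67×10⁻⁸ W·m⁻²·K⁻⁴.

T ≈ 272 K

At steady state, absorbed solar power + internal power = radiated power.
Absorbed: α·S·A_cross = 0.47·1610·4.524 = 3423 W (cross-section πr²).
Total input = 3423 + 1600 = 5023 W.
Radiated: εσ·A_surf·T⁴ with A_surf = 4πr² = 18.10 m².
T⁴ = 5023/(0.90·5.67×10⁻⁸·18.10) = 5.440×10⁹ K⁴.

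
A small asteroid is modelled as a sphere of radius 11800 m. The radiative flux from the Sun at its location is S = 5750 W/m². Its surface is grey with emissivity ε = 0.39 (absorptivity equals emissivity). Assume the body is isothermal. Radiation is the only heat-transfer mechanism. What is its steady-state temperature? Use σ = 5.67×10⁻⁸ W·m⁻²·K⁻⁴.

At equilibrium, absorbed power = emitted power.
Absorbing cross-section = πr² = 4.374×10⁸ m²; emitting surface = 4πr² = 1.750×10⁹ m² (ratio 4).
εS·A_cross = εσ·A_surf·T⁴  ⇒  T⁴ = S/(4σ)   (ε cancels).
T⁴ = 5750/(4·5.67×10⁻⁸) = 2.535×10¹⁰ K⁴.
T = (2.535×10¹⁰)^(1/4).

T ≈ 399 K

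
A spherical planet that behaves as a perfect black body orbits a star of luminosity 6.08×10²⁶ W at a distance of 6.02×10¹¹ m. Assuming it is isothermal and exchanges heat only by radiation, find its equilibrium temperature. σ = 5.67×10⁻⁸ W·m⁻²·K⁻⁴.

T ≈ 156 K

First find the stellar flux at distance d: S = L/(4πd²) = 6.08×10²⁶/(4π·(6.02×10¹¹)²) = 133.5 W/m².
For an isothermal sphere, absorbed (1−a)S·πr² = emitted σ·4πr²·T⁴, so T⁴ = (1−a)S/(4σ).
T⁴ = 1.00·133.5/(4·5.67×10⁻⁸) = 5.887×10⁸ K⁴.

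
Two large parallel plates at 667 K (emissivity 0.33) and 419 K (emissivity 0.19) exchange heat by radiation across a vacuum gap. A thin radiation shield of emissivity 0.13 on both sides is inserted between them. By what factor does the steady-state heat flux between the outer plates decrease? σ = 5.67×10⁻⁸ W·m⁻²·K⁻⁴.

Without shield: q₀ = σΔ(T⁴)/(1/ε₁+1/ε₂−1) with denominator 7.293.
With shield the two gaps are in series; the resistances add: (1/ε₁+1/ε_s−1)+(1/ε_s+1/ε₂−1) = 9.723+11.96 = 21.68.
Heat-flux ratio q₀/q = 21.68/7.293.

factor ≈ 2.97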